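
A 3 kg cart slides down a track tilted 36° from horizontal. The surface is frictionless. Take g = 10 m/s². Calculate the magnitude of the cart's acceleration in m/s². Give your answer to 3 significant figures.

Resolving the weight along the incline: the component pulling the cart down the slope is mg sin 36° = 3 × 10 × 0.5878 = 17.634 N, and the normal force is N = mg cos 36° = 3 × 10 × 0.8090 = 24.270 N.
With no friction the net force along the incline is 17.634 N, so a = g sin 36° = 17.634 / 3 = 5.8780 m/s².

5.88 m/s²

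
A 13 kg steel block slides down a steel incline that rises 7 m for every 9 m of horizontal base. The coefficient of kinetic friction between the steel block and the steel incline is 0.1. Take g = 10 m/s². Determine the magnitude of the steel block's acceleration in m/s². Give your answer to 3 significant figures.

5.35 m/s²

Resolving the weight along the incline: the component pulling the steel block down the slope is mg sin 37.87° = 13 × 10 × 0.6139 = 79.807 N, and the normal force is N = mg cos 37.87° = 13 × 10 × 0.7894 = 102.622 N.
Kinetic friction acts up the slope with magnitude f = μN = 0.1 × 102.622 = 10.262 N.
Net force along the incline is 79.807 − 10.262 = 69.545 N, so a = 69.545 / 13 = 5.3496 m/s².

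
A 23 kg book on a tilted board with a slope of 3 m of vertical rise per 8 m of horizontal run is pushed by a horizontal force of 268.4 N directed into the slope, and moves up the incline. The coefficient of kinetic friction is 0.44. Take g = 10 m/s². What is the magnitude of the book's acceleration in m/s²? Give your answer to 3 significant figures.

The horizontal push has components F cos 20.56° = 268.4 × 0.9363 = 251.303 N up the incline and F sin 20.56° = 268.4 × 0.3511 = 94.235 N pressing into the surface.
The normal force is therefore N = mg cos 20.56° + F sin 20.56° = 215.349 + 94.235 = 309.584 N, and kinetic friction down the slope is μN = 0.44 × 309.584 = 136.217 N.
Along the incline: F cos 20.56° − mg sin 20.56° − μN = ma, so 251.303 − 80.753 − 136.217 = 23 a, giving a = 1.4927 m/s².

1.49 m/s²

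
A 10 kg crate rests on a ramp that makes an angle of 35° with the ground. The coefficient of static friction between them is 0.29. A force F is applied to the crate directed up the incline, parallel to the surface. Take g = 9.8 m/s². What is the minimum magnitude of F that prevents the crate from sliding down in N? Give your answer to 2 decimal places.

The normal force is N = mg cos 35° = 80.277 N. With F at its minimum the crate is on the verge of sliding down, so static friction is at its maximum μ_s N = 0.29 × 80.277 = 23.280 N and acts up the slope.
Equilibrium along the incline: F + μ_s N = mg sin 35°, so F = 56.210 − 23.280 = 32.930 N.

32.93 N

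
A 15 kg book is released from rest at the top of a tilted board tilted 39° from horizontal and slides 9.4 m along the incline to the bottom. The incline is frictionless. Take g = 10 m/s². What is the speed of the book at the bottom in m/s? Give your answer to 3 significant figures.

The weight component along the incline is mg sin 39° = 94.398 N and the normal force is N = mg cos 39° = 116.572 N.
With no friction, a = g sin 39° = 6.2932 m/s².
Starting from rest over a distance of 9.4 m, v² = 2aL = 2 × 6.2932 × 9.4 = 118.3122, so v = 10.8771 m/s.

10.9 m/s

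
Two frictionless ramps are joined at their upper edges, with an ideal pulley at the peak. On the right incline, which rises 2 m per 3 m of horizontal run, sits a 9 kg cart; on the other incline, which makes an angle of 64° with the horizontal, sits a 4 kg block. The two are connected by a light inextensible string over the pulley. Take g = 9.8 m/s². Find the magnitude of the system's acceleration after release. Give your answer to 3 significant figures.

1.05 m/s²

Resolve each weight along its own incline: the 9 kg mass has component 9 × 9.8 × sin 33.69° = 48.925 N down its slope, and the 4 kg mass has 4 × 9.8 × sin 64° = 35.233 N down its slope.
The 9 kg side's 48.925 N exceeds the other side's 35.233 N, so that mass slides down and the 4 kg mass slides up. Taking that direction as positive, Newton's second law for the whole system gives 48.925 − 35.233 = (9 + 4) a, so a = 13.692 / 13 = 1.0532 m/s².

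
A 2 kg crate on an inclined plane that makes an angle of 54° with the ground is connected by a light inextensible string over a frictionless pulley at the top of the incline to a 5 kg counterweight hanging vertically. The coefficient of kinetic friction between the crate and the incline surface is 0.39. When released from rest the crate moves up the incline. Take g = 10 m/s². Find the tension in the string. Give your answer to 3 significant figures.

29.1 N

For the crate on the incline: the weight component along the slope is m₁g sin 54° = 2 × 10 × 0.8090 = 16.180 N and the normal force is N = m₁g cos 54° = 11.756 N.
Kinetic friction opposes the crate's motion up the incline: f = μN = 0.39 × 11.756 = 4.585 N acting down the slope.
Newton's second law for the crate (up-slope positive): T − 16.180 − 4.585 = 2 a. For the hanging counterweight (downward positive): 5 × 10 − T = 5 a.
Adding the two equations eliminates T: 29.235 = 7 a, so a = 4.1764 m/s².
Then from the hanging counterweight's equation, T = 5 × (10 − 4.1764) = 29.118 N.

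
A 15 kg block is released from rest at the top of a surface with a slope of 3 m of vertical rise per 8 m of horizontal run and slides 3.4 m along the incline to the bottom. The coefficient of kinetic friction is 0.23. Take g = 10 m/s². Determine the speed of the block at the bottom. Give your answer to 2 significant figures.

3.0 m/s

The weight component along the incline is mg sin 20.56° = 52.669 N and the normal force is N = mg cos 20.56° = 140.449 N.
Friction up the slope is f = μN = 0.23 × 140.449 = 32.303 N, so the net downslope force is 52.669 − 32.303 = 20.366 N and a = 20.366 / 15 = 1.3577 m/s².
Starting from rest over a distance of 3.4 m, v² = 2aL = 2 × 1.3577 × 3.4 = 9.2324, so v = 3.0385 m/s.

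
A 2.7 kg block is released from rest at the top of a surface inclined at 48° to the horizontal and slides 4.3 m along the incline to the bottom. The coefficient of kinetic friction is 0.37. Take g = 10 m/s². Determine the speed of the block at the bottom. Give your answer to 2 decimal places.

The weight component along the incline is mg sin 48° = 20.065 N and the normal force is N = mg cos 48° = 18.067 N.
Friction up the slope is f = μN = 0.37 × 18.067 = 6.685 N, so the net downslope force is 20.065 − 6.685 = 13.380 N and a = 13.380 / 2.7 = 4.9556 m/s².
Starting from rest over a distance of 4.3 m, v² = 2aL = 2 × 4.9556 × 4.3 = 42.6182, so v = 6.5283 m/s.

6.53 m/s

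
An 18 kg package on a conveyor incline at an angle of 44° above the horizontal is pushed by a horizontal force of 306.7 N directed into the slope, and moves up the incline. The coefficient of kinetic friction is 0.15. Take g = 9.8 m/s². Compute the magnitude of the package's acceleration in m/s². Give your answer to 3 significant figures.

The horizontal push has components F cos 44° = 306.7 × 0.7193 = 220.609 N up the incline and F sin 44° = 306.7 × 0.6947 = 213.064 N pressing into the surface.
The normal force is therefore N = mg cos 44° + F sin 44° = 126.885 + 213.064 = 339.949 N, and kinetic friction down the slope is μN = 0.15 × 339.949 = 50.992 N.
Along the incline: F cos 44° − mg sin 44° − μN = ma, so 220.609 − 122.545 − 50.992 = 18 a, giving a = 2.6151 m/s².

2.62 m/s²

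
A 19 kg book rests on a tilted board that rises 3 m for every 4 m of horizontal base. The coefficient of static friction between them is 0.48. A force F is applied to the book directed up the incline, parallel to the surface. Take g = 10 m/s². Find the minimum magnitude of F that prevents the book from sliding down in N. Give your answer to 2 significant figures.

41 N

The normal force is N = mg cos 36.87° = 152.000 N. With F at its minimum the book is on the verge of sliding down, so static friction is at its maximum μ_s N = 0.48 × 152.000 = 72.960 N and acts up the slope.
Equilibrium along the incline: F + μ_s N = mg sin 36.87°, so F = 114.000 − 72.960 = 41.040 N.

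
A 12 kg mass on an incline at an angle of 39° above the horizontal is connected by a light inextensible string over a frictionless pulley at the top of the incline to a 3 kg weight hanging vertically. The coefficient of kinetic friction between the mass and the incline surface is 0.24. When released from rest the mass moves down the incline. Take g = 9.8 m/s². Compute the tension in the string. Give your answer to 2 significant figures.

34 N

For the mass on the incline: the weight component along the slope is m₁g sin 39° = 12 × 9.8 × 0.6293 = 74.006 N and the normal force is N = m₁g cos 39° = 91.392 N.
Kinetic friction opposes the mass's motion down the incline: f = μN = 0.24 × 91.392 = 21.934 N acting up the slope.
Newton's second law for the mass (down-slope positive): 74.006 − 21.934 − T = 12 a. For the hanging weight (upward positive): T − 3 × 9.8 = 3 a.
Adding the two equations eliminates T: 22.672 = 15 a, so a = 1.5115 m/s².
Then from the hanging weight's equation, T = 3 × (9.8 + 1.5115) = 33.934 N.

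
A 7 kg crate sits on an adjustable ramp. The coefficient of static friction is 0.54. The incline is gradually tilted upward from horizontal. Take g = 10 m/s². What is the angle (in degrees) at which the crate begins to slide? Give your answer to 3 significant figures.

At the threshold of sliding, static friction is at its maximum μ_s N and exactly balances the weight component along the incline: mg sin θ = μ_s mg cos θ.
Hence tan θ = μ_s = 0.54, so θ = arctan(0.54) = 28.3690°.

28.4°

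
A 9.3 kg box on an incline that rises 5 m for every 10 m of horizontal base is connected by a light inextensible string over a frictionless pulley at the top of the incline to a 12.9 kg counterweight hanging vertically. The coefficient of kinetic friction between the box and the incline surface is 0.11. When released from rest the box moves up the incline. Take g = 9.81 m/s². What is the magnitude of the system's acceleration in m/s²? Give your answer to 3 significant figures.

For the box on the incline: the weight component along the slope is m₁g sin 26.57° = 9.3 × 9.81 × 0.4472 = 40.799 N and the normal force is N = m₁g cos 26.57° = 81.601 N.
Kinetic friction opposes the box's motion up the incline: f = μN = 0.11 × 81.601 = 8.976 N acting down the slope.
Newton's second law for the box (up-slope positive): T − 40.799 − 8.976 = 9.3 a. For the hanging counterweight (downward positive): 12.9 × 9.81 − T = 12.9 a.
Adding the two equations eliminates T: 76.774 = 22.2 a, so a = 3.4583 m/s².

3.46 m/s²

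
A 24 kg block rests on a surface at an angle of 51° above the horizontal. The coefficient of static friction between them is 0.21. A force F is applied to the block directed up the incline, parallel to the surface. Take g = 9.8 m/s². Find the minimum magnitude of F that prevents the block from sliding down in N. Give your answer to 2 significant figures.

The normal force is N = mg cos 51° = 148.016 N. With F at its minimum the block is on the verge of sliding down, so static friction is at its maximum μ_s N = 0.21 × 148.016 = 31.083 N and acts up the slope.
Equilibrium along the incline: F + μ_s N = mg sin 51°, so F = 182.785 − 31.083 = 151.702 N.

150 N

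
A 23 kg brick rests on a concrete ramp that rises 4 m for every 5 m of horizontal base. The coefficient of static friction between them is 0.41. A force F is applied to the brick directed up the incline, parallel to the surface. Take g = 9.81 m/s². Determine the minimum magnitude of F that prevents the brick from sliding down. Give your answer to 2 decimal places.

The normal force is N = mg cos 38.66° = 176.187 N. With F at its minimum the brick is on the verge of sliding down, so static friction is at its maximum μ_s N = 0.41 × 176.187 = 72.237 N and acts up the slope.
Equilibrium along the incline: F + μ_s N = mg sin 38.66°, so F = 140.950 − 72.237 = 68.713 N.

68.71 N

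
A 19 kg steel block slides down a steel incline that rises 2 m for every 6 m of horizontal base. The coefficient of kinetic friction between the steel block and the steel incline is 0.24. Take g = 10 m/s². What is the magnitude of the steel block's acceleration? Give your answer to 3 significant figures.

Resolving the weight along the incline: the component pulling the steel block down the slope is mg sin 18.43° = 19 × 10 × 0.3162 = 60.078 N, and the normal force is N = mg cos 18.43° = 19 × 10 × 0.9487 = 180.253 N.
Kinetic friction acts up the slope with magnitude f = μN = 0.24 × 180.253 = 43.261 N.
Net force along the incline is 60.078 − 43.261 = 16.817 N, so a = 16.817 / 19 = 0.8851 m/s².

0.885 m/s²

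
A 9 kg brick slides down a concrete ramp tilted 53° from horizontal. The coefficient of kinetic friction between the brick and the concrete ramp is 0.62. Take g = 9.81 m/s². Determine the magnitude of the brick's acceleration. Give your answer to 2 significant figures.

4.2 m/s²

Resolving the weight along the incline: the component pulling the brick down the slope is mg sin 53° = 9 × 9.81 × 0.7986 = 70.508 N, and the normal force is N = mg cos 53° = 9 × 9.81 × 0.6018 = 53.133 N.
Kinetic friction acts up the slope with magnitude f = μN = 0.62 × 53.133 = 32.942 N.
Net force along the incline is 70.508 − 32.942 = 37.566 N, so a = 37.566 / 9 = 4.1740 m/s².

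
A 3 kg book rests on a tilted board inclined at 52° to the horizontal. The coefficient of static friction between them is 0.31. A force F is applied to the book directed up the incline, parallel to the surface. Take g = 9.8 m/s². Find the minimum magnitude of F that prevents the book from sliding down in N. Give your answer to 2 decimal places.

17.56 N

The normal force is N = mg cos 52° = 18.100 N. With F at its minimum the book is on the verge of sliding down, so static friction is at its maximum μ_s N = 0.31 × 18.100 = 5.611 N and acts up the slope.
Equilibrium along the incline: F + μ_s N = mg sin 52°, so F = 23.168 − 5.611 = 17.557 N.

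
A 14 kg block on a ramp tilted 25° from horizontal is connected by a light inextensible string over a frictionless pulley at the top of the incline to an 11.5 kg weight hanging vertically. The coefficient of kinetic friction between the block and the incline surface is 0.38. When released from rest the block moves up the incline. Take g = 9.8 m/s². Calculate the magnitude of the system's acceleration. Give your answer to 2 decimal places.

0.29 m/s²

For the block on the incline: the weight component along the slope is m₁g sin 25° = 14 × 9.8 × 0.4226 = 57.981 N and the normal force is N = m₁g cos 25° = 124.345 N.
Kinetic friction opposes the block's motion up the incline: f = μN = 0.38 × 124.345 = 47.251 N acting down the slope.
Newton's second law for the block (up-slope positive): T − 57.981 − 47.251 = 14 a. For the hanging weight (downward positive): 11.5 × 9.8 − T = 11.5 a.
Adding the two equations eliminates T: 7.468 = 25.5 a, so a = 0.2929 m/s².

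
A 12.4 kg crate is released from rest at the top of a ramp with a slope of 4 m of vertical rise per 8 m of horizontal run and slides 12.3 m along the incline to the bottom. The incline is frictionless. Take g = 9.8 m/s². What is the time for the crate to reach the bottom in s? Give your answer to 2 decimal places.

2.37 s

The weight component along the incline is mg sin 26.57° = 54.345 N and the normal force is N = mg cos 26.57° = 108.691 N.
With no friction, a = g sin 26.57° = 4.3827 m/s².
Starting from rest, L = ½at², so t = √(2L/a) = √(2 × 12.3 / 4.3827) = 2.3692 s.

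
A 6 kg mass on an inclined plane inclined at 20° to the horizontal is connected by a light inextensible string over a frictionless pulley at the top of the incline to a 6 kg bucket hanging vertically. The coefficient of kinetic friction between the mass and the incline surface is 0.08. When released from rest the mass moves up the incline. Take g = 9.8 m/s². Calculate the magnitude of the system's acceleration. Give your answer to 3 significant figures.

2.86 m/s²

For the mass on the incline: the weight component along the slope is m₁g sin 20° = 6 × 9.8 × 0.3420 = 20.110 N and the normal force is N = m₁g cos 20° = 55.254 N.
Kinetic friction opposes the mass's motion up the incline: f = μN = 0.08 × 55.254 = 4.420 N acting down the slope.
Newton's second law for the mass (up-slope positive): T − 20.110 − 4.420 = 6 a. For the hanging bucket (downward positive): 6 × 9.8 − T = 6 a.
Adding the two equations eliminates T: 34.270 = 12 a, so a = 2.8558 m/s².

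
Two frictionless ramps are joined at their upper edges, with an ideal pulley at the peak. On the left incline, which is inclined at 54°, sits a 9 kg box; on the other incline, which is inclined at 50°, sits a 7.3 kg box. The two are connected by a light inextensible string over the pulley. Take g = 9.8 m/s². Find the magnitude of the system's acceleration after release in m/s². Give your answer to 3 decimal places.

1.015 m/s²

Resolve each weight along its own incline: the 9 kg mass has component 9 × 9.8 × sin 54° = 71.355 N down its slope, and the 7.3 kg mass has 7.3 × 9.8 × sin 50° = 54.803 N down its slope.
The 9 kg side's 71.355 N exceeds the other side's 54.803 N, so that mass slides down and the 7.3 kg mass slides up. Taking that direction as positive, Newton's second law for the whole system gives 71.355 − 54.803 = (9 + 7.3) a, so a = 16.552 / 16.3 = 1.0155 m/s².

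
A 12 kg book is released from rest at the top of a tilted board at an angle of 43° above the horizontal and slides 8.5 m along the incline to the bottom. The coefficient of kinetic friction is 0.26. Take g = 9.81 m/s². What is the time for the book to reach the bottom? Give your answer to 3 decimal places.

1.877 s

The weight component along the incline is mg sin 43° = 80.285 N and the normal force is N = mg cos 43° = 86.095 N.
Friction up the slope is f = μN = 0.26 × 86.095 = 22.385 N, so the net downslope force is 80.285 − 22.385 = 57.900 N and a = 57.900 / 12 = 4.8250 m/s².
Starting from rest, L = ½at², so t = √(2L/a) = √(2 × 8.5 / 4.8250) = 1.8770 s.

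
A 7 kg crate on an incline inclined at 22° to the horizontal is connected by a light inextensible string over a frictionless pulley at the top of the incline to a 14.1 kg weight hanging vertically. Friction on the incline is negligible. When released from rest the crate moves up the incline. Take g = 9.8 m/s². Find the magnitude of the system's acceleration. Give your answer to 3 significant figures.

For the crate on the incline: the weight component along the slope is m₁g sin 22° = 7 × 9.8 × 0.3746 = 25.698 N and the normal force is N = m₁g cos 22° = 63.605 N.
Newton's second law for the crate (up-slope positive): T − 25.698 = 7 a. For the hanging weight (downward positive): 14.1 × 9.8 − T = 14.1 a.
Adding the two equations eliminates T: 112.482 = 21.1 a, so a = 5.3309 m/s².

5.33 m/s²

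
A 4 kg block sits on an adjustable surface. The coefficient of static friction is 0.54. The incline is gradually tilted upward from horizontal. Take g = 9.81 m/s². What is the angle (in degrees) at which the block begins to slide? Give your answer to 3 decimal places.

28.369°

At the threshold of sliding, static friction is at its maximum μ_s N and exactly balances the weight component along the incline: mg sin θ = μ_s mg cos θ.
Hence tan θ = μ_s = 0.54, so θ = arctan(0.54) = 28.3690°.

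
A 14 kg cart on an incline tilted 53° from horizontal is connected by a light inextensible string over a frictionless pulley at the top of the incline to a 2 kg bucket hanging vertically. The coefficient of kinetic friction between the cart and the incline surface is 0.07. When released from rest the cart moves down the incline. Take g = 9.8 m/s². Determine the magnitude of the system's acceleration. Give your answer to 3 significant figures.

5.26 m/s²

For the cart on the incline: the weight component along the slope is m₁g sin 53° = 14 × 9.8 × 0.7986 = 109.568 N and the normal force is N = m₁g cos 53° = 82.569 N.
Kinetic friction opposes the cart's motion down the incline: f = μN = 0.07 × 82.569 = 5.780 N acting up the slope.
Newton's second law for the cart (down-slope positive): 109.568 − 5.780 − T = 14 a. For the hanging bucket (upward positive): T − 2 × 9.8 = 2 a.
Adding the two equations eliminates T: 84.188 = 16 a, so a = 5.2618 m/s².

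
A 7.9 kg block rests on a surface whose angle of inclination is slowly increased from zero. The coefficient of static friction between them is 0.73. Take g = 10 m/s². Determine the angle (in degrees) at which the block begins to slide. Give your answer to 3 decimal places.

At the threshold of sliding, static friction is at its maximum μ_s N and exactly balances the weight component along the incline: mg sin θ = μ_s mg cos θ.
Hence tan θ = μ_s = 0.73, so θ = arctan(0.73) = 36.1294°.

36.129°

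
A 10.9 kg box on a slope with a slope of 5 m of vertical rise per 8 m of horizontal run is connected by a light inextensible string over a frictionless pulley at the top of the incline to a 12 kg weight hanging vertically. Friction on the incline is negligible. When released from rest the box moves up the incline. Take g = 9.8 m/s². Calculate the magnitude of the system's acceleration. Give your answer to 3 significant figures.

2.66 m/s²

For the box on the incline: the weight component along the slope is m₁g sin 32.01° = 10.9 × 9.8 × 0.5300 = 56.615 N and the normal force is N = m₁g cos 32.01° = 90.583 N.
Newton's second law for the box (up-slope positive): T − 56.615 = 10.9 a. For the hanging weight (downward positive): 12 × 9.8 − T = 12 a.
Adding the two equations eliminates T: 60.985 = 22.9 a, so a = 2.6631 m/s².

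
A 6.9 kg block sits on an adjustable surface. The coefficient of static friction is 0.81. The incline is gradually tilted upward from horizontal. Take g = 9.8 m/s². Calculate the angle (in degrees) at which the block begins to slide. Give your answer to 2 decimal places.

At the threshold of sliding, static friction is at its maximum μ_s N and exactly balances the weight component along the incline: mg sin θ = μ_s mg cos θ.
Hence tan θ = μ_s = 0.81, so θ = arctan(0.81) = 39.0075°.

39.01°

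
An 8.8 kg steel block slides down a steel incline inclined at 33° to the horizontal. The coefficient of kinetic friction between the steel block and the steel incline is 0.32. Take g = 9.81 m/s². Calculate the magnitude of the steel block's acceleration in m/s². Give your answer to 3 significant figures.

Resolving the weight along the incline: the component pulling the steel block down the slope is mg sin 33° = 8.8 × 9.81 × 0.5446 = 47.014 N, and the normal force is N = mg cos 33° = 8.8 × 9.81 × 0.8387 = 72.403 N.
Kinetic friction acts up the slope with magnitude f = μN = 0.32 × 72.403 = 23.169 N.
Net force along the incline is 47.014 − 23.169 = 23.845 N, so a = 23.845 / 8.8 = 2.7097 m/s².

2.71 m/s²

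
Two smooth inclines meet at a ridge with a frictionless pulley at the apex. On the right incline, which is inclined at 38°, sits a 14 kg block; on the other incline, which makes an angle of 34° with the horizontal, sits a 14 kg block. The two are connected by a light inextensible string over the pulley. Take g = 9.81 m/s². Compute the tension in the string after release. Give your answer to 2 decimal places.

80.68 N

Resolve each weight along its own incline: the 14 kg mass has component 14 × 9.81 × sin 38° = 84.555 N down its slope, and the 14 kg mass has 14 × 9.81 × sin 34° = 76.800 N down its slope.
The 14 kg side's 84.555 N exceeds the other side's 76.800 N, so that mass slides down and the 14 kg mass slides up. Taking that direction as positive, Newton's second law for the whole system gives 84.555 − 76.800 = (14 + 14) a, so a = 7.755 / 28 = 0.2770 m/s².
For the 14 kg mass (up-slope positive): T − 76.800 = 14 × 0.2770, so T = 80.678 N.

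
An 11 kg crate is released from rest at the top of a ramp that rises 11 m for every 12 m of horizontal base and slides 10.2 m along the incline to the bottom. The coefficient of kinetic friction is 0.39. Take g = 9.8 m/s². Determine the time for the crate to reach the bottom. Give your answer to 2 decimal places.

2.32 s

The weight component along the incline is mg sin 42.51° = 72.843 N and the normal force is N = mg cos 42.51° = 79.465 N.
Friction up the slope is f = μN = 0.39 × 79.465 = 30.991 N, so the net downslope force is 72.843 − 30.991 = 41.852 N and a = 41.852 / 11 = 3.8047 m/s².
Starting from rest, L = ½at², so t = √(2L/a) = √(2 × 10.2 / 3.8047) = 2.3156 s.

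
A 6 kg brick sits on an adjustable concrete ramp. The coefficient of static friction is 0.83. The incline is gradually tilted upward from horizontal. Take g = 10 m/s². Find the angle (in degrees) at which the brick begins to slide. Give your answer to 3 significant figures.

39.7°

At the threshold of sliding, static friction is at its maximum μ_s N and exactly balances the weight component along the incline: mg sin θ = μ_s mg cos θ.
Hence tan θ = μ_s = 0.83, so θ = arctan(0.83) = 39.6927°.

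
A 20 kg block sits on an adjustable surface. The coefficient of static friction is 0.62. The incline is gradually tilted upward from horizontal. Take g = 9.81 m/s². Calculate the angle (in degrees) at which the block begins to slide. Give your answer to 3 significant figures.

At the threshold of sliding, static friction is at its maximum μ_s N and exactly balances the weight component along the incline: mg sin θ = μ_s mg cos θ.
Hence tan θ = μ_s = 0.62, so θ = arctan(0.62) = 31.7989°.

31.8°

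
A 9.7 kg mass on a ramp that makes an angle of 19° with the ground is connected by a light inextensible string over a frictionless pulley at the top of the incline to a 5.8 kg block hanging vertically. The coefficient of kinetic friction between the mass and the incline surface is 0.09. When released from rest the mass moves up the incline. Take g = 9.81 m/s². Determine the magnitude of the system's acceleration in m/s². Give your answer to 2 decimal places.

1.15 m/s²

For the mass on the incline: the weight component along the slope is m₁g sin 19° = 9.7 × 9.81 × 0.3256 = 30.983 N and the normal force is N = m₁g cos 19° = 89.973 N.
Kinetic friction opposes the mass's motion up the incline: f = μN = 0.09 × 89.973 = 8.098 N acting down the slope.
Newton's second law for the mass (up-slope positive): T − 30.983 − 8.098 = 9.7 a. For the hanging block (downward positive): 5.8 × 9.81 − T = 5.8 a.
Adding the two equations eliminates T: 17.817 = 15.5 a, so a = 1.1495 m/s².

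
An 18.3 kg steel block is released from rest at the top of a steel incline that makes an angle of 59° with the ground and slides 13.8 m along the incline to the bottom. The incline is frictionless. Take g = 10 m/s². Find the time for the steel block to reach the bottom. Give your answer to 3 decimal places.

1.794 s

The weight component along the incline is mg sin 59° = 156.862 N and the normal force is N = mg cos 59° = 94.252 N.
With no friction, a = g sin 59° = 8.5717 m/s².
Starting from rest, L = ½at², so t = √(2L/a) = √(2 × 13.8 / 8.5717) = 1.7944 s.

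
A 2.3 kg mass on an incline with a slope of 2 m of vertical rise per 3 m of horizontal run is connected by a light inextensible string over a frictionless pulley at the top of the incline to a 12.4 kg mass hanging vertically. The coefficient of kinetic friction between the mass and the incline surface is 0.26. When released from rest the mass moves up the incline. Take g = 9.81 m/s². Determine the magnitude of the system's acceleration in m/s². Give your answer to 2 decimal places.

7.09 m/s²

For the mass on the incline: the weight component along the slope is m₁g sin 33.69° = 2.3 × 9.81 × 0.5547 = 12.516 N and the normal force is N = m₁g cos 33.69° = 18.774 N.
Kinetic friction opposes the mass's motion up the incline: f = μN = 0.26 × 18.774 = 4.881 N acting down the slope.
Newton's second law for the mass (up-slope positive): T − 12.516 − 4.881 = 2.3 a. For the hanging mass (downward positive): 12.4 × 9.81 − T = 12.4 a.
Adding the two equations eliminates T: 104.247 = 14.7 a, so a = 7.0916 m/s².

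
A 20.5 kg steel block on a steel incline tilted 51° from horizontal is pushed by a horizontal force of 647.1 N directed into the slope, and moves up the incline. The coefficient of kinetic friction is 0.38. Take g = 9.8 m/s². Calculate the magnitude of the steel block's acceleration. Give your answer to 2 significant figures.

The horizontal push has components F cos 51° = 647.1 × 0.6293 = 407.220 N up the incline and F sin 51° = 647.1 × 0.7771 = 502.861 N pressing into the surface.
The normal force is therefore N = mg cos 51° + F sin 51° = 126.426 + 502.861 = 629.287 N, and kinetic friction down the slope is μN = 0.38 × 629.287 = 239.129 N.
Along the incline: F cos 51° − mg sin 51° − μN = ma, so 407.220 − 156.119 − 239.129 = 20.5 a, giving a = 0.5840 m/s².

0.58 m/s²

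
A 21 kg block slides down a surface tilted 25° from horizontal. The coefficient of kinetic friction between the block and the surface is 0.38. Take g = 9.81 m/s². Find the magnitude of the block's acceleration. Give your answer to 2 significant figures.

0.77 m/s²

Resolving the weight along the incline: the component pulling the block down the slope is mg sin 25° = 21 × 9.81 × 0.4226 = 87.060 N, and the normal force is N = mg cos 25° = 21 × 9.81 × 0.9063 = 186.707 N.
Kinetic friction acts up the slope with magnitude f = μN = 0.38 × 186.707 = 70.949 N.
Net force along the incline is 87.060 − 70.949 = 16.111 N, so a = 16.111 / 21 = 0.7672 m/s².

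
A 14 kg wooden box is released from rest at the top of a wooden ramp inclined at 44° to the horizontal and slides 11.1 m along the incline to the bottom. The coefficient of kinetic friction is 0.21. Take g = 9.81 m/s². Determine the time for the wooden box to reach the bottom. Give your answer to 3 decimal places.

2.040 s

The weight component along the incline is mg sin 44° = 95.404 N and the normal force is N = mg cos 44° = 98.794 N.
Friction up the slope is f = μN = 0.21 × 98.794 = 20.747 N, so the net downslope force is 95.404 − 20.747 = 74.657 N and a = 74.657 / 14 = 5.3326 m/s².
Starting from rest, L = ½at², so t = √(2L/a) = √(2 × 11.1 / 5.3326) = 2.0404 s.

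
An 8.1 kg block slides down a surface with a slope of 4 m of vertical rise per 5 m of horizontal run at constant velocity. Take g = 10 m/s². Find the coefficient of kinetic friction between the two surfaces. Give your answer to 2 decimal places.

At constant velocity the net force along the incline is zero: mg sin 38.66° = μ mg cos 38.66°.
So μ = tan 38.66° = 0.6247 / 0.7809 = 0.8000.

0.80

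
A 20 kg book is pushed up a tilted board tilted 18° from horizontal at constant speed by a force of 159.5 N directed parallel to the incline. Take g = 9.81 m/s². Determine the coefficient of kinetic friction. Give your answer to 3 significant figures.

At constant speed ΣF = 0 along the incline. The applied 159.5 N acts up the slope; the weight component mg sin 18° = 60.629 N and kinetic friction μN both act down the slope.
So 159.5 = 60.629 + μ × 186.597, giving μ = (159.5 − 60.629) / 186.597 = 0.5299.

0.530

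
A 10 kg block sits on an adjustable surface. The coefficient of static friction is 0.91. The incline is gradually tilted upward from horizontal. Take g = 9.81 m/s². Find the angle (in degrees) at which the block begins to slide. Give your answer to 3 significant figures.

At the threshold of sliding, static friction is at its maximum μ_s N and exactly balances the weight component along the incline: mg sin θ = μ_s mg cos θ.
Hence tan θ = μ_s = 0.91, so θ = arctan(0.91) = 42.3022°.

42.3°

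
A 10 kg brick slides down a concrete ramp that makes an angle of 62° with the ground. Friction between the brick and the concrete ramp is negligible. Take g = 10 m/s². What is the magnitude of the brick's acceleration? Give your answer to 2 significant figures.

8.8 m/s²

Resolving the weight along the incline: the component pulling the brick down the slope is mg sin 62° = 10 × 10 × 0.8829 = 88.290 N, and the normal force is N = mg cos 62° = 10 × 10 × 0.4695 = 46.950 N.
With no friction the net force along the incline is 88.290 N, so a = g sin 62° = 88.290 / 10 = 8.8290 m/s².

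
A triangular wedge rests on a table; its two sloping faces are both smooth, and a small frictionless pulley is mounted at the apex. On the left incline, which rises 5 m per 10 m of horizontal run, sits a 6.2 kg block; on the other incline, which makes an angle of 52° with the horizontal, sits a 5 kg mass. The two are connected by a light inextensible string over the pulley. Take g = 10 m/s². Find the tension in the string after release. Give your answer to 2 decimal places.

Resolve each weight along its own incline: the 6.2 kg mass has component 6.2 × 10 × sin 26.57° = 27.727 N down its slope, and the 5 kg mass has 5 × 10 × sin 52° = 39.401 N down its slope.
The 5 kg side's 39.401 N exceeds the other side's 27.727 N, so that mass slides down and the 6.2 kg mass slides up. Taking that direction as positive, Newton's second law for the whole system gives 39.401 − 27.727 = (6.2 + 5) a, so a = 11.674 / 11.2 = 1.0423 m/s².
For the 6.2 kg mass (up-slope positive): T − 27.727 = 6.2 × 1.0423, so T = 34.189 N.

34.19 N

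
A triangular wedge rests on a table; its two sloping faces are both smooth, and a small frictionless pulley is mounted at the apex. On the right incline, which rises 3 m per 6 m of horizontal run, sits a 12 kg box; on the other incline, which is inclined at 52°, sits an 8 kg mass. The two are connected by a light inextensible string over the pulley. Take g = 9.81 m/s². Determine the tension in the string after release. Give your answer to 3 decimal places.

Resolve each weight along its own incline: the 12 kg mass has component 12 × 9.81 × sin 26.57° = 52.646 N down its slope, and the 8 kg mass has 8 × 9.81 × sin 52° = 61.843 N down its slope.
The 8 kg side's 61.843 N exceeds the other side's 52.646 N, so that mass slides down and the 12 kg mass slides up. Taking that direction as positive, Newton's second law for the whole system gives 61.843 − 52.646 = (12 + 8) a, so a = 9.197 / 20 = 0.4598 m/s².
For the 12 kg mass (up-slope positive): T − 52.646 = 12 × 0.4598, so T = 58.164 N.

58.164 N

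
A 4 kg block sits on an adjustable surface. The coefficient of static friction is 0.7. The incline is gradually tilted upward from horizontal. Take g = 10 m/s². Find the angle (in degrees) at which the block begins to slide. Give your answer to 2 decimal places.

34.99°

At the threshold of sliding, static friction is at its maximum μ_s N and exactly balances the weight component along the incline: mg sin θ = μ_s mg cos θ.
Hence tan θ = μ_s = 0.7, so θ = arctan(0.7) = 34.9920°.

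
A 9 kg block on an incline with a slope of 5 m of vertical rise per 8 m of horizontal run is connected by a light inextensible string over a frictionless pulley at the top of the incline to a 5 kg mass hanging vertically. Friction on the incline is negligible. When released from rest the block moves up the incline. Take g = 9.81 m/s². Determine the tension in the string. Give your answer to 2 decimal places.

48.24 N

For the block on the incline: the weight component along the slope is m₁g sin 32.01° = 9 × 9.81 × 0.5300 = 46.794 N and the normal force is N = m₁g cos 32.01° = 74.870 N.
Newton's second law for the block (up-slope positive): T − 46.794 = 9 a. For the hanging mass (downward positive): 5 × 9.81 − T = 5 a.
Adding the two equations eliminates T: 2.256 = 14 a, so a = 0.1611 m/s².
Then from the hanging mass's equation, T = 5 × (9.81 − 0.1611) = 48.245 N.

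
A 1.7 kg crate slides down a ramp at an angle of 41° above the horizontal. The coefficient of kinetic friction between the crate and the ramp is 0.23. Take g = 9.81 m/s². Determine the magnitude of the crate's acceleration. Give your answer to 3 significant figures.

4.73 m/s²

Resolving the weight along the incline: the component pulling the crate down the slope is mg sin 41° = 1.7 × 9.81 × 0.6561 = 10.942 N, and the normal force is N = mg cos 41° = 1.7 × 9.81 × 0.7547 = 12.586 N.
Kinetic friction acts up the slope with magnitude f = μN = 0.23 × 12.586 = 2.895 N.
Net force along the incline is 10.942 − 2.895 = 8.047 N, so a = 8.047 / 1.7 = 4.7335 m/s².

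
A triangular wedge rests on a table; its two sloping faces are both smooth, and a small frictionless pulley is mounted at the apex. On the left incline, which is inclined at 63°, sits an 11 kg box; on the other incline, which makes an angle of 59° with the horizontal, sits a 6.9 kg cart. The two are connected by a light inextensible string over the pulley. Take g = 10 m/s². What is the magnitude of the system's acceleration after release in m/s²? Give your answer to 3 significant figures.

2.17 m/s²

Resolve each weight along its own incline: the 11 kg mass has component 11 × 10 × sin 63° = 98.011 N down its slope, and the 6.9 kg mass has 6.9 × 10 × sin 59° = 59.145 N down its slope.
The 11 kg side's 98.011 N exceeds the other side's 59.145 N, so that mass slides down and the 6.9 kg mass slides up. Taking that direction as positive, Newton's second law for the whole system gives 98.011 − 59.145 = (11 + 6.9) a, so a = 38.866 / 17.9 = 2.1713 m/s².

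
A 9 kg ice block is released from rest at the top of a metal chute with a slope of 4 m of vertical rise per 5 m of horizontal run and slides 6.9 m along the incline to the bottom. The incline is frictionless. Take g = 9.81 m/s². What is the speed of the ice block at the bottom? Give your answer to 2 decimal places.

The weight component along the incline is mg sin 38.66° = 55.154 N and the normal force is N = mg cos 38.66° = 68.943 N.
With no friction, a = g sin 38.66° = 6.1283 m/s².
Starting from rest over a distance of 6.9 m, v² = 2aL = 2 × 6.1283 × 6.9 = 84.5705, so v = 9.1962 m/s.

9.20 m/s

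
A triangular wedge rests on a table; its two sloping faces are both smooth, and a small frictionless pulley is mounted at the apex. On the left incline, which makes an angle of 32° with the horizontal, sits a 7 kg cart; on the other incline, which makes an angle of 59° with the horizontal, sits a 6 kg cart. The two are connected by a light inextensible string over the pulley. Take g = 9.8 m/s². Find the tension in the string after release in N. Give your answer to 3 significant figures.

Resolve each weight along its own incline: the 7 kg mass has component 7 × 9.8 × sin 32° = 36.352 N down its slope, and the 6 kg mass has 6 × 9.8 × sin 59° = 50.401 N down its slope.
The 6 kg side's 50.401 N exceeds the other side's 36.352 N, so that mass slides down and the 7 kg mass slides up. Taking that direction as positive, Newton's second law for the whole system gives 50.401 − 36.352 = (7 + 6) a, so a = 14.049 / 13 = 1.0807 m/s².
For the 7 kg mass (up-slope positive): T − 36.352 = 7 × 1.0807, so T = 43.917 N.

43.9 N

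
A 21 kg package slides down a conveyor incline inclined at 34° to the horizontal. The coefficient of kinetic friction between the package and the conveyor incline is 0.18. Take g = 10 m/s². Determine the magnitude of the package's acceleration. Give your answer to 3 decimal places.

Resolving the weight along the incline: the component pulling the package down the slope is mg sin 34° = 21 × 10 × 0.5592 = 117.432 N, and the normal force is N = mg cos 34° = 21 × 10 × 0.8290 = 174.090 N.
Kinetic friction acts up the slope with magnitude f = μN = 0.18 × 174.090 = 31.336 N.
Net force along the incline is 117.432 − 31.336 = 86.096 N, so a = 86.096 / 21 = 4.0998 m/s².

4.100 m/s²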